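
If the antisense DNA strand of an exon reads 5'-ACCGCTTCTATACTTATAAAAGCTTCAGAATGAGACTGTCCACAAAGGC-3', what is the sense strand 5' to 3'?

5'-GCCTTTGTGGACAGTCTCATTCTGAAGCTTTTATAAGTATAGAAGCGGT-3'

The coding strand is complementary and antiparallel to the template: take the complement (A↔T, G↔C) and reverse.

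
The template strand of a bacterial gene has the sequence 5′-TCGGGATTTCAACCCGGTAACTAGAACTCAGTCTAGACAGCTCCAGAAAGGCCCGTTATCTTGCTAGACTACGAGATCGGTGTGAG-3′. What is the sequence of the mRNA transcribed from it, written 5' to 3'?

RNA polymerase reads the template 3'→5' and synthesizes mRNA 5'→3' by base-pairing (A→U, T→A, G↔C). The complement of the template is AGCCCTAAAGTTGGGCCATTGATCTTGAGTCAGATCTGTCGAGGTCTTTCCGGGCAATAGAACGATCTGATGCTCTAGCCACACTC; antiparallel, so 5'→3' the coding strand is CTCACACCGATCTCGTAGTCTAGCAAGATAACGGGCCTTTCTGGAGCTGTCTAGACTGAGTTCTAGTTACCGGGTTGAAATCCCGA. Replace T with U for the mRNA.

5'-CUCACACCGAUCUCGUAGUCUAGCAAGAUAACGGGCCUUUCUGGAGCUGUCUAGACUGAGUUCUAGUUACCGGGUUGAAAUCCCGA-3'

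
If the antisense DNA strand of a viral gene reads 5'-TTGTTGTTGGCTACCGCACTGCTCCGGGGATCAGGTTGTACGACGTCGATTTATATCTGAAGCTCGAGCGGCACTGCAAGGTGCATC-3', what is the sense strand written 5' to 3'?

5'-GATGCACCTTGCAGTGCCGCTCGAGCTTCAGATATAAATCGACGTCGTACAACCTGATCCCCGGAGCAGTGCGGTAGCCAACAACAA-3'

The coding strand is complementary and antiparallel to the template: take the complement (A↔T, G↔C) and reverse.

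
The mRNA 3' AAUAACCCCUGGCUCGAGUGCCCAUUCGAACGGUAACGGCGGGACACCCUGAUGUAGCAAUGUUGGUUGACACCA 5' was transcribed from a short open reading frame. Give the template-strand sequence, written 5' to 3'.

5'-TTATTGGGGACCGAGCTCACGGGTAAGCTTGCCATTGCCGCCCTGTGGGACTACATCGTTACAACCAACTGTGGT-3'

Written 5'→3' the mRNA is ACCACAGUUGGUUGUAACGAUGUAGUCCCACAGGGCGGCAAUGGCAAGCUUACCCGUGAGCUCGGUCCCCAAUAA, so the coding DNA strand is ACCACAGTTGGTTGTAACGATGTAGTCCCACAGGGCGGCAATGGCAAGCTTACCCGTGAGCTCGGTCCCCAATAA. The template is its reverse complement.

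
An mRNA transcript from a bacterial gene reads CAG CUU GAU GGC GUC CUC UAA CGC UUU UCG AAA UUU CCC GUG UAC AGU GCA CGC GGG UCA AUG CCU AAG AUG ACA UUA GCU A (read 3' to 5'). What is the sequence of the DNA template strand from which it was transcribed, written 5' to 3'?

5'-GTCGAACTACCGCAGGAGATTGCGAAAAGCTTTAAAGGGCACATGTCACGTGCGCCCAGTTACGGATTCTACTGTAATCGAT-3'

Written 5'→3' the mRNA is AUCGAUUACAGUAGAAUCCGUAACUGGGCGCACGUGACAUGUGCCCUUUAAAGCUUUUCGCAAUCUCCUGCGGUAGUUCGAC, so the coding DNA strand is ATCGATTACAGTAGAATCCGTAACTGGGCGCACGTGACATGTGCCCTTTAAAGCTTTTCGCAATCTCCTGCGGTAGTTCGAC. The template is its reverse complement.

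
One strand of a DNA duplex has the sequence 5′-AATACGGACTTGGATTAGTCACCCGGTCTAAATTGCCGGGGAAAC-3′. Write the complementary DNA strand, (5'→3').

The complement of AATACGGACTTGGATTAGTCACCCGGTCTAAATTGCCGGGGAAAC is TTATGCCTGAACCTAATCAGTGGGCCAGATTTAACGGCCCCTTTG (A↔T, G↔C). DNA strands are antiparallel, so the complementary strand runs 3'→5'; reversing gives the 5'→3' form.

5'-GTTTCCCCGGCAATTTAGACCGGGTGACTAATCCAAGTCCGTATT-3'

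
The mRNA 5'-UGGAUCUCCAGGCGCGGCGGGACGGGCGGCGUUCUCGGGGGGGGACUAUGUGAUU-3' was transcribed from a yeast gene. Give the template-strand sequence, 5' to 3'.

Replace U with T to get the coding DNA strand: TGGATCTCCAGGCGCGGCGGGACGGGCGGCGTTCTCGGGGGGGGACTATGTGATT. The template strand is its reverse complement (complement ACCTAGAGGTCCGCGCCGCCCTGCCCGCCGCAAGAGCCCCCCCCTGATACACTAA, then reverse).

5'-AATCACATAGTCCCCCCCCGAGAACGCCGCCCGTCCCGCCGCGCCTGGAGATCCA-3'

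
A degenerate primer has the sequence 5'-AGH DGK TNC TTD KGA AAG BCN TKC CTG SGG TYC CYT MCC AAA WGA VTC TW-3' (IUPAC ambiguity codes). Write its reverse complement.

5'-WAGABTCWTTTGGKARGGRACCSCAGGMANGVCTTTCMHAAGNAMCHDCT-3'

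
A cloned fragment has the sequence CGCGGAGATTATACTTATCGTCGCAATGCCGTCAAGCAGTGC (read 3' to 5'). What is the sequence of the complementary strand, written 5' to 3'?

5'-GCGCCTCTAATATGAATAGCAGCGTTACGGCAGTTCGTCACG-3'

The strand is given 3'→5', so its complement runs 5'→3' in the same left-to-right order: pair each base A↔T, G↔C.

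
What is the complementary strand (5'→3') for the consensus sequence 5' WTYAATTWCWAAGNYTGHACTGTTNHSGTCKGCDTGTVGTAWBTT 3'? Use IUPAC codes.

5'-AAVWTACBACAHGCMGACSDNAACAGTDCARNCTTWGWAATTRAW-3'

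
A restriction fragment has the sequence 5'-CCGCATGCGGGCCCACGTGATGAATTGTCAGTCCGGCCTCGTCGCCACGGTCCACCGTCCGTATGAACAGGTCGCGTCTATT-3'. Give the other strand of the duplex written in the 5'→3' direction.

5'-AATAGACGCGACCTGTTCATACGGACGGTGGACCGTGGCGACGAGGCCGGACTGACAATTCATCACGTGGGCCCGCATGCGG-3'

The complement of CCGCATGCGGGCCCACGTGATGAATTGTCAGTCCGGCCTCGTCGCCACGGTCCACCGTCCGTATGAACAGGTCGCGTCTATT is GGCGTACGCCCGGGTGCACTACTTAACAGTCAGGCCGGAGCAGCGGTGCCAGGTGGCAGGCATACTTGTCCAGCGCAGATAA (A↔T, G↔C). DNA strands are antiparallel, so the complementary strand runs 3'→5'; reversing gives the 5'→3' form.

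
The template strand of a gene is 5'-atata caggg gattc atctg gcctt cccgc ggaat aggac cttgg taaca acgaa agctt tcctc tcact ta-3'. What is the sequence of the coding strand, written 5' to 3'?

5'-TAAGTGAGAGGAAAGCTTTCGTTGTTACCAAGGTCCTATTCCGCGGGAAGGCCAGATGAATCCCCTGTATAT-3'

The coding strand is complementary and antiparallel to the template: take the complement (A↔T, G↔C) and reverse.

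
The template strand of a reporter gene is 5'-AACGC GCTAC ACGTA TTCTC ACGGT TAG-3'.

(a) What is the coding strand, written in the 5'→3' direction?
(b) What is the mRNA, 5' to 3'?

(a) The coding strand is the reverse complement of the template: complement TTGCGCGATGTGCATAAGAGTGCCAATC, then reverse.
(b) mRNA has the coding-strand sequence with T→U.

(a) 5'-CTAACCGTGAGAATACGTGTAGCGCGTT-3'
(b) 5'-CUAACCGUGAGAAUACGUGUAGCGCGUU-3'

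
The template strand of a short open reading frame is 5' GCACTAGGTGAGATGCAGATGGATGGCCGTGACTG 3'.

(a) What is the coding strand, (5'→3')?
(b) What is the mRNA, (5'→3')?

(a) 5'-CAGTCACGGCCATCCATCTGCATCTCACCTAGTGC-3'
(b) 5'-CAGUCACGGCCAUCCAUCUGCAUCUCACCUAGUGC-3'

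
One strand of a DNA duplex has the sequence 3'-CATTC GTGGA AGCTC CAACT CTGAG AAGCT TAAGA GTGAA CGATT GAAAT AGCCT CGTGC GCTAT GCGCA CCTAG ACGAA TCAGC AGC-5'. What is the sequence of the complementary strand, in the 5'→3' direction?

5'-GTAAGCACCTTCGAGGTTGAGACTCTTCGAATTCTCACTTGCTAACTTTATCGGAGCACGCGATACGCGTGGATCTGCTTAGTCGTCG-3'

The strand is given 3'→5', so its complement runs 5'→3' in the same left-to-right order: pair each base A↔T, G↔C.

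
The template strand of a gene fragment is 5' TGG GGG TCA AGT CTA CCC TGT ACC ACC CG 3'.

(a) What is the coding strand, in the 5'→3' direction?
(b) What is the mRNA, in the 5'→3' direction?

(a) The coding strand is the reverse complement of the template: complement ACCCCCAGTTCAGATGGGACATGGTGGGC, then reverse.
(b) mRNA has the coding-strand sequence with T→U.

(a) 5'-CGGGTGGTACAGGGTAGACTTGACCCCCA-3'
(b) 5'-CGGGUGGUACAGGGUAGACUUGACCCCCA-3'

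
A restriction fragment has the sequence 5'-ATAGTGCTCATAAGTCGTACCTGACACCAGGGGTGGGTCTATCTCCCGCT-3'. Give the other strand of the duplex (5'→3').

The complement of ATAGTGCTCATAAGTCGTACCTGACACCAGGGGTGGGTCTATCTCCCGCT is TATCACGAGTATTCAGCATGGACTGTGGTCCCCACCCAGATAGAGGGCGA (A↔T, G↔C). DNA strands are antiparallel, so the complementary strand runs 3'→5'; reversing gives the 5'→3' form.

5'-AGCGGGAGATAGACCCACCCCTGGTGTCAGGTACGACTTATGAGCACTAT-3'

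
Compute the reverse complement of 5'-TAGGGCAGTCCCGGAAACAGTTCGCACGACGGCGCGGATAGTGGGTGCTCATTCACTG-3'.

5'-CAGTGAATGAGCACCCACTATCCGCGCCGTCGTGCGAACTGTTTCCGGGACTGCCCTA-3'

Reading the sequence 3'→5' and pairing each base (A↔T, G↔C) gives the reverse complement directly.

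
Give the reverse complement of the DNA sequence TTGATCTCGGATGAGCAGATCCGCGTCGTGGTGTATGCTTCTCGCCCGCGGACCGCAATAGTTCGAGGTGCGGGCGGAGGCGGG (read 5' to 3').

5'-CCCGCCTCCGCCCGCACCTCGAACTATTGCGGTCCGCGGGCGAGAAGCATACACCACGACGCGGATCTGCTCATCCGAGATCAA-3'

Complement each base (A↔T, G↔C): AACTAGAGCCTACTCGTCTAGGCGCAGCACCACATACGAAGAGCGGGCGCCTGGCGTTATCAAGCTCCACGCCCGCCTCCGCCC. Then reverse.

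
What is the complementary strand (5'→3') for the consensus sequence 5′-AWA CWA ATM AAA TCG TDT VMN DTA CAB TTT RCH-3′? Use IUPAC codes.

5′-DGYAAAVTGTAHNKBAHACGATTTKATTWGTWT-3′

Standard pairs A↔T, G↔C; ambiguity codes pair R↔Y, M↔K, W↔W, B↔V, D↔H, N↔N. Complement (TWTGWTTAKTTTAGCAHABKNHATGTVAAAYGD), then reverse for 5'→3'.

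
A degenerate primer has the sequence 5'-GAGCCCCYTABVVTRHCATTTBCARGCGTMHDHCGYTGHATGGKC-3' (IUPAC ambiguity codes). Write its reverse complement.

Standard pairs A↔T, G↔C; ambiguity codes pair R↔Y, M↔K, B↔V, D↔H. Complement (CTCGGGGRATVBBAYDGTAAAVGTYCGCAKDHDGCRACDTACCMG), then reverse for 5'→3'.

5'-GMCCATDCARCGDHDKACGCYTGVAAATGDYABBVTARGGGGCTC-3'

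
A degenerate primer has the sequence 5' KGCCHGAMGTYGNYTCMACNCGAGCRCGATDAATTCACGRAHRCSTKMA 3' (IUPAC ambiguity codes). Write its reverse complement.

Standard pairs A↔T, G↔C; ambiguity codes pair R↔Y, M↔K, S↔S, D↔H, N↔N. Complement (MCGGDCTKCARCNRAGKTGNGCTCGYGCTAHTTAAGTGCYTDYGSAMKT), then reverse for 5'→3'.

5'-TKMASGYDTYCGTGAATTHATCGYGCTCGNGTKGARNCRACKTCDGGCM-3'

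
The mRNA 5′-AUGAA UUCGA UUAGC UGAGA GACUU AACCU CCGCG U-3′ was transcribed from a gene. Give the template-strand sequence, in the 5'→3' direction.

Replace U with T to get the coding DNA strand: ATGAATTCGATTAGCTGAGAGACTTAACCTCCGCGT. The template strand is its reverse complement (complement TACTTAAGCTAATCGACTCTCTGAATTGGAGGCGCA, then reverse).

5'-ACGCGGAGGTTAAGTCTCTCAGCTAATCGAATTCAT-3'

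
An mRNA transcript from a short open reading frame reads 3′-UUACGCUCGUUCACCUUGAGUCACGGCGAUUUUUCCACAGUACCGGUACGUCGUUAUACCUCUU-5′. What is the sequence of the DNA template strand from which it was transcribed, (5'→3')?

5′-AATGCGAGCAAGTGGAACTCAGTGCCGCTAAAAAGGTGTCATGGCCATGCAGCAATATGGAGAA-3′

Written 5'→3' the mRNA is UUCUCCAUAUUGCUGCAUGGCCAUGACACCUUUUUAGCGGCACUGAGUUCCACUUGCUCGCAUU, so the coding DNA strand is TTCTCCATATTGCTGCATGGCCATGACACCTTTTTAGCGGCACTGAGTTCCACTTGCTCGCATT. The template is its reverse complement.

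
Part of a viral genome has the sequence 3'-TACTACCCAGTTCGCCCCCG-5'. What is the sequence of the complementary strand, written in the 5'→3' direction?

The strand is given 3'→5', so its complement runs 5'→3' in the same left-to-right order: pair each base A↔T, G↔C.

5'-ATGATGGGTCAAGCGGGGGC-3'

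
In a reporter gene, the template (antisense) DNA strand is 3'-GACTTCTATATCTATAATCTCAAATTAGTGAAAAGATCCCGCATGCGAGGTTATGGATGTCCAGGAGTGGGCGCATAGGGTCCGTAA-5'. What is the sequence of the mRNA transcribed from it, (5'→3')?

Reading the template 3'→5' as shown, RNA polymerase pairs each base (A→U, T→A, G↔C) to build mRNA 5'→3' directly.

5'-CUGAAGAUAUAGAUAUUAGAGUUUAAUCACUUUUCUAGGGCGUACGCUCCAAUACCUACAGGUCCUCACCCGCGUAUCCCAGGCAUU-3'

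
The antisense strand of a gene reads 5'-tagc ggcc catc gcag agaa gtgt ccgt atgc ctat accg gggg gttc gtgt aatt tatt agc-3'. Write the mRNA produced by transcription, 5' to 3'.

5′-GCUAAUAAAUUACACGAACCCCCCGGUAUAGGCAUACGGACACUUCUCUGCGAUGGGCCGCUA-3′

The mRNA has the sequence of the coding strand (reverse complement of the template) with T→U. Reverse complement of TAGCGGCCCATCGCAGAGAAGTGTCCGTATGCCTATACCGGGGGGTTCGTGTAATTTATTAGC is GCTAATAAATTACACGAACCCCCCGGTATAGGCATACGGACACTTCTCTGCGATGGGCCGCTA; then T→U.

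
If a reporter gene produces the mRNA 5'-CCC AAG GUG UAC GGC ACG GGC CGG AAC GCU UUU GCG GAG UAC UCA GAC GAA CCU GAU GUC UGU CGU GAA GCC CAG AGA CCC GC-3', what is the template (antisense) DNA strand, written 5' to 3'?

5'-GCGGGTCTCTGGGCTTCACGACAGACATCAGGTTCGTCTGAGTACTCCGCAAAAGCGTTCCGGCCCGTGCCGTACACCTTGGG-3'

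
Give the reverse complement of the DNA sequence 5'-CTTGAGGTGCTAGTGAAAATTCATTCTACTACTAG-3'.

Reading the sequence 3'→5' and pairing each base (A↔T, G↔C) gives the reverse complement directly.

5'-CTAGTAGTAGAATGAATTTTCACTAGCACCTCAAG-3'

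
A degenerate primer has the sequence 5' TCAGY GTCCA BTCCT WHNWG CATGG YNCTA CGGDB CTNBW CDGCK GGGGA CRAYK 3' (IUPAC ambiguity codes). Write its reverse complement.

5'-MRTYGTCCCCMGCHGWVNAGVHCCGTAGNRCCATGCWNDWAGGAVTGGACRCTGA-3'

Standard pairs A↔T, G↔C; ambiguity codes pair R↔Y, K↔M, W↔W, B↔V, D↔H, N↔N. Complement (AGTCRCAGGTVAGGAWDNWCGTACCRNGATGCCHVGANVWGHCGMCCCCTGYTRM), then reverse for 5'→3'.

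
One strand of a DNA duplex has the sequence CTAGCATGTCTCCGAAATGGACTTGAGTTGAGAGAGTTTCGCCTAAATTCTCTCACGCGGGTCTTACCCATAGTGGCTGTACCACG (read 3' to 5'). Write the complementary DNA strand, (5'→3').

The strand is given 3'→5', so its complement runs 5'→3' in the same left-to-right order: pair each base A↔T, G↔C.

5'-GATCGTACAGAGGCTTTACCTGAACTCAACTCTCTCAAAGCGGATTTAAGAGAGTGCGCCCAGAATGGGTATCACCGACATGGTGC-3'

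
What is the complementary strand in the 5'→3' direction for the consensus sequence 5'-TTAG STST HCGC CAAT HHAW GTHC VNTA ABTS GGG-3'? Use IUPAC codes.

Standard pairs A↔T, G↔C; ambiguity codes pair W↔W, S↔S, B↔V, H↔D, N↔N. Complement (AATCSASADGCGGTTADDTWCADGBNATTVASCCC), then reverse for 5'→3'.

5'-CCCSAVTTANBGDACWTDDATTGGCGDASASCTAA-3'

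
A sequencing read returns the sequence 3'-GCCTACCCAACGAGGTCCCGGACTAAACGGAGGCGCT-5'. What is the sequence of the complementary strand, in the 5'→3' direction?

5'-CGGATGGGTTGCTCCAGGGCCTGATTTGCCTCCGCGA-3'

The strand is given 3'→5', so its complement runs 5'→3' in the same left-to-right order: pair each base A↔T, G↔C.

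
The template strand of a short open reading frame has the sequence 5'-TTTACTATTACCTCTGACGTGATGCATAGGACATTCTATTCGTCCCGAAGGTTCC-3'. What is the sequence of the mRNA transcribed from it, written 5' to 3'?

The mRNA has the sequence of the coding strand (reverse complement of the template) with T→U. Reverse complement of TTTACTATTACCTCTGACGTGATGCATAGGACATTCTATTCGTCCCGAAGGTTCC is GGAACCTTCGGGACGAATAGAATGTCCTATGCATCACGTCAGAGGTAATAGTAAA; then T→U.

5'-GGAACCUUCGGGACGAAUAGAAUGUCCUAUGCAUCACGUCAGAGGUAAUAGUAAA-3'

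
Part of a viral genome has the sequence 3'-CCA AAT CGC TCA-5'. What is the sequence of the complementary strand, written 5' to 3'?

5'-GGTTTAGCGAGT-3'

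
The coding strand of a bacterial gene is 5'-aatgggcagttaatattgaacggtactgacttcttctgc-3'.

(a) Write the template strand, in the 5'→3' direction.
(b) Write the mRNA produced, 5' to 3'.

(a) 5'-GCAGAAGAAGTCAGTACCGTTCAATATTAACTGCCCATT-3'
(b) 5'-AAUGGGCAGUUAAUAUUGAACGGUACUGACUUCUUCUGC-3'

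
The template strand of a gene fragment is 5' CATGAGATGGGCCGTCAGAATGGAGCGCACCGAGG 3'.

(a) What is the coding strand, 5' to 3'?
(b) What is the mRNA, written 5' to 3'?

(a) 5′-CCTCGGTGCGCTCCATTCTGACGGCCCATCTCATG-3′
(b) 5'-CCUCGGUGCGCUCCAUUCUGACGGCCCAUCUCAUG-3'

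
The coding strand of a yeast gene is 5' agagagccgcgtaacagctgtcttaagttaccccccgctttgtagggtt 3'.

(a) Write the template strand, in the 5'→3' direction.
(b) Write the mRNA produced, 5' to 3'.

(a) 5′-AACCCTACAAAGCGGGGGGTAACTTAAGACAGCTGTTACGCGGCTCTCT-3′
(b) 5′-AGAGAGCCGCGUAACAGCUGUCUUAAGUUACCCCCCGCUUUGUAGGGUU-3′

(a) The template strand is the reverse complement of the coding strand: complement TCTCTCGGCGCATTGTCGACAGAATTCAATGGGGGGCGAAACATCCCAA, then reverse.
(b) mRNA matches the coding strand with T→U.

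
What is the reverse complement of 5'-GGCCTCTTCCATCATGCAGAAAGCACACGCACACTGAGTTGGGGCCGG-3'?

Complement each base (A↔T, G↔C): CCGGAGAAGGTAGTACGTCTTTCGTGTGCGTGTGACTCAACCCCGGCC. Then reverse.

5'-CCGGCCCCAACTCAGTGTGCGTGTGCTTTCTGCATGATGGAAGAGGCC-3'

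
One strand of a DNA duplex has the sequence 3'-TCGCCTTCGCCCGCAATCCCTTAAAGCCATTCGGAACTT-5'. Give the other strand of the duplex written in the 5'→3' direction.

The strand is given 3'→5', so its complement runs 5'→3' in the same left-to-right order: pair each base A↔T, G↔C.

5'-AGCGGAAGCGGGCGTTAGGGAATTTCGGTAAGCCTTGAA-3'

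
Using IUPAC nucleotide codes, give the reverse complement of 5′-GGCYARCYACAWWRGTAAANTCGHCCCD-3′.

5'-HGGGDCGANTTTACYWWTGTRGYTRGCC-3'

Standard pairs A↔T, G↔C; ambiguity codes pair R↔Y, W↔W, D↔H, N↔N. Complement (CCGRTYGRTGTWWYCATTTNAGCDGGGH), then reverse for 5'→3'.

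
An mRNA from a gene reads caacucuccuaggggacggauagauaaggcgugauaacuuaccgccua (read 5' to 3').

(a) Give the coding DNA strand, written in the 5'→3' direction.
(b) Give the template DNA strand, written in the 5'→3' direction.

(a) The coding strand matches the mRNA with U→T.
(b) The template strand is the reverse complement of the coding strand.

(a) 5'-CAACTCTCCTAGGGGACGGATAGATAAGGCGTGATAACTTACCGCCTA-3'
(b) 5'-TAGGCGGTAAGTTATCACGCCTTATCTATCCGTCCCCTAGGAGAGTTG-3'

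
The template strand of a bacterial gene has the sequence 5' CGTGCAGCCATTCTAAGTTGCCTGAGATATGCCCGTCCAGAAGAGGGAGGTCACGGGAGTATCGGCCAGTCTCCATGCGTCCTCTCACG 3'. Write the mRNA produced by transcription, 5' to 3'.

RNA polymerase reads the template 3'→5' and synthesizes mRNA 5'→3' by base-pairing (A→U, T→A, G↔C). The complement of the template is GCACGTCGGTAAGATTCAACGGACTCTATACGGGCAGGTCTTCTCCCTCCAGTGCCCTCATAGCCGGTCAGAGGTACGCAGGAGAGTGC; antiparallel, so 5'→3' the coding strand is CGTGAGAGGACGCATGGAGACTGGCCGATACTCCCGTGACCTCCCTCTTCTGGACGGGCATATCTCAGGCAACTTAGAATGGCTGCACG. Replace T with U for the mRNA.

5'-CGUGAGAGGACGCAUGGAGACUGGCCGAUACUCCCGUGACCUCCCUCUUCUGGACGGGCAUAUCUCAGGCAACUUAGAAUGGCUGCACG-3'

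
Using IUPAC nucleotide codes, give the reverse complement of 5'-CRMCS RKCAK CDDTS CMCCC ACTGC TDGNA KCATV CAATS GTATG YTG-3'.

5'-CARCATACSATTGBATGMTNCHAGCAGTGGGKGSAHHGMTGMYSGKYG-3'

Standard pairs A↔T, G↔C; ambiguity codes pair R↔Y, M↔K, S↔S, D↔H, V↔B, N↔N. Complement (GYKGSYMGTMGHHASGKGGGTGACGAHCNTMGTABGTTASCATACRAC), then reverse for 5'→3'.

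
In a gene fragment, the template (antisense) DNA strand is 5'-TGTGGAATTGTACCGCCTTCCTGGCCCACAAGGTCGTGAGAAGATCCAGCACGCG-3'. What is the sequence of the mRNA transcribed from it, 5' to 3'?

5'-CGCGUGCUGGAUCUUCUCACGACCUUGUGGGCCAGGAAGGCGGUACAAUUCCACA-3'

The mRNA has the sequence of the coding strand (reverse complement of the template) with T→U. Reverse complement of TGTGGAATTGTACCGCCTTCCTGGCCCACAAGGTCGTGAGAAGATCCAGCACGCG is CGCGTGCTGGATCTTCTCACGACCTTGTGGGCCAGGAAGGCGGTACAATTCCACA; then T→U.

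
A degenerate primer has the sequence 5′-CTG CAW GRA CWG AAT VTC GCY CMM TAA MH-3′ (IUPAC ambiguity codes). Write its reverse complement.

Standard pairs A↔T, G↔C; ambiguity codes pair R↔Y, M↔K, W↔W, H↔D, V↔B. Complement (GACGTWCYTGWCTTABAGCGRGKKATTKD), then reverse for 5'→3'.

5'-DKTTAKKGRGCGABATTCWGTYCWTGCAG-3'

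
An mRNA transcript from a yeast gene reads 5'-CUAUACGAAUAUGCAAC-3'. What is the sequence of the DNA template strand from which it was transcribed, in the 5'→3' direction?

5′-GTTGCATATTCGTATAG-3′

Replace U with T to get the coding DNA strand: CTATACGAATATGCAAC. The template strand is its reverse complement (complement GATATGCTTATACGTTG, then reverse).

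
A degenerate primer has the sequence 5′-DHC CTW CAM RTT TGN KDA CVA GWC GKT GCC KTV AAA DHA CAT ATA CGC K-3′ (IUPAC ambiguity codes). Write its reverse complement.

Standard pairs A↔T, G↔C; ambiguity codes pair R↔Y, M↔K, W↔W, D↔H, V↔B, N↔N. Complement (HDGGAWGTKYAAACNMHTGBTCWGCMACGGMABTTTHDTGTATATGCGM), then reverse for 5'→3'.

5'-MGCGTATATGTDHTTTBAMGGCAMCGWCTBGTHMNCAAAYKTGWAGGDH-3'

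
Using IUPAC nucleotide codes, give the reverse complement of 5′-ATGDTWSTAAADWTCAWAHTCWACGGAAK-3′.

Standard pairs A↔T, G↔C; ambiguity codes pair K↔M, W↔W, S↔S, D↔H. Complement (TACHAWSATTTHWAGTWTDAGWTGCCTTM), then reverse for 5'→3'.

5'-MTTCCGTWGADTWTGAWHTTTASWAHCAT-3'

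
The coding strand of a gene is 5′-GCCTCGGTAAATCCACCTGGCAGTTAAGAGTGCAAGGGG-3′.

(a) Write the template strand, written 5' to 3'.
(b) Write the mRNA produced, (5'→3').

(a) 5′-CCCCTTGCACTCTTAACTGCCAGGTGGATTTACCGAGGC-3′
(b) 5'-GCCUCGGUAAAUCCACCUGGCAGUUAAGAGUGCAAGGGG-3'

(a) The template strand is the reverse complement of the coding strand: complement CGGAGCCATTTAGGTGGACCGTCAATTCTCACGTTCCCC, then reverse.
(b) mRNA matches the coding strand with T→U.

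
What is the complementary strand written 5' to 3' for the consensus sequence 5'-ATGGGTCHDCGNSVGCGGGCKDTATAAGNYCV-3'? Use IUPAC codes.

Standard pairs A↔T, G↔C; ambiguity codes pair Y↔R, K↔M, S↔S, D↔H, V↔B, N↔N. Complement (TACCCAGDHGCNSBCGCCCGMHATATTCNRGB), then reverse for 5'→3'.

5'-BGRNCTTATAHMGCCCGCBSNCGHDGACCCAT-3'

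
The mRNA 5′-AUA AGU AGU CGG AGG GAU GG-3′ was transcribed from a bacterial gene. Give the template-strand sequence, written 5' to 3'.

5'-CCATCCCTCCGACTACTTAT-3'

Replace U with T to get the coding DNA strand: ATAAGTAGTCGGAGGGATGG. The template strand is its reverse complement (complement TATTCATCAGCCTCCCTACC, then reverse).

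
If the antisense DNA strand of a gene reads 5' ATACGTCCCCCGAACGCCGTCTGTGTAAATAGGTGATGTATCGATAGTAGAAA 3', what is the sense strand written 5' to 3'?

The coding strand is complementary and antiparallel to the template: take the complement (A↔T, G↔C) and reverse.

5'-TTTCTACTATCGATACATCACCTATTTACACAGACGGCGTTCGGGGGACGTAT-3'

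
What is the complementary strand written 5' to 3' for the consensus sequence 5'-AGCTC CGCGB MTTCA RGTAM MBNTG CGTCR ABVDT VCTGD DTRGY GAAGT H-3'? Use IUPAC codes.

Standard pairs A↔T, G↔C; ambiguity codes pair R↔Y, M↔K, B↔V, D↔H, N↔N. Complement (TCGAGGCGCVKAAGTYCATKKVNACGCAGYTVBHABGACHHAYCRCTTCAD), then reverse for 5'→3'.

5'-DACTTCRCYAHHCAGBAHBVTYGACGCANVKKTACYTGAAKVCGCGGAGCT-3'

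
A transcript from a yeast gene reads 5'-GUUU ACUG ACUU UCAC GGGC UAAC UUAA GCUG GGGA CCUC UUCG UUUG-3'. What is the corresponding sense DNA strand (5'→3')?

5'-GTTTACTGACTTTCACGGGCTAACTTAAGCTGGGGACCTCTTCGTTTG-3'

The coding DNA strand has the same 5'→3' sequence as the mRNA with U replaced by T.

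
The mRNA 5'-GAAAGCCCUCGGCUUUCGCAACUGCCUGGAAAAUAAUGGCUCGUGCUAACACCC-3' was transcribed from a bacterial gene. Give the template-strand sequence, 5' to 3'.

5'-GGGTGTTAGCACGAGCCATTATTTTCCAGGCAGTTGCGAAAGCCGAGGGCTTTC-3'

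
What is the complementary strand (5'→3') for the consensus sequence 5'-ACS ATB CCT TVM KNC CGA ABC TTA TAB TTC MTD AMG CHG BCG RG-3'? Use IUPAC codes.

Standard pairs A↔T, G↔C; ambiguity codes pair R↔Y, M↔K, S↔S, B↔V, D↔H, N↔N. Complement (TGSTAVGGAABKMNGGCTTVGAATATVAAGKAHTKCGDCVGCYC), then reverse for 5'→3'.

5'-CYCGVCDGCKTHAKGAAVTATAAGVTTCGGNMKBAAGGVATSGT-3'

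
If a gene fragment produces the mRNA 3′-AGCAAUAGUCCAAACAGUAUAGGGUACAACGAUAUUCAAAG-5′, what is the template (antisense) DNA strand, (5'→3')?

Written 5'→3' the mRNA is GAAACUUAUAGCAACAUGGGAUAUGACAAACCUGAUAACGA, so the coding DNA strand is GAAACTTATAGCAACATGGGATATGACAAACCTGATAACGA. The template is its reverse complement.

5'-TCGTTATCAGGTTTGTCATATCCCATGTTGCTATAAGTTTC-3'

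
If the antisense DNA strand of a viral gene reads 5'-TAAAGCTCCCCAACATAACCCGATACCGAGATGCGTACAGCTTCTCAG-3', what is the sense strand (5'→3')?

The coding strand is complementary and antiparallel to the template: take the complement (A↔T, G↔C) and reverse.

5'-CTGAGAAGCTGTACGCATCTCGGTATCGGGTTATGTTGGGGAGCTTTA-3'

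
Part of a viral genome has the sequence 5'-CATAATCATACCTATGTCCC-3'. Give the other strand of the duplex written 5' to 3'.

Pairing A↔T and G↔C gives GTATTAGTATGGATACAGGG, running 3'→5'. Reverse for the 5'→3' convention.

5'-GGGACATAGGTATGATTATG-3'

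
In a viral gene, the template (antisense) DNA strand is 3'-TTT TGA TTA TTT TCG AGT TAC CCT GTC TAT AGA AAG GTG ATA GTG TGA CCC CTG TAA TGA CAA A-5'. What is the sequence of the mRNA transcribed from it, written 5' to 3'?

5'-AAAACUAAUAAAAGCUCAAUGGGACAGAUAUCUUUCCACUAUCACACUGGGGACAUUACUGUUU-3'

Reading the template 3'→5' as shown, RNA polymerase pairs each base (A→U, T→A, G↔C) to build mRNA 5'→3' directly.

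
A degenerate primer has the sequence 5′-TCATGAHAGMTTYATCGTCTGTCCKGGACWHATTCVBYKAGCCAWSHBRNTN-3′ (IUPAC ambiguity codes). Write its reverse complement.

Standard pairs A↔T, G↔C; ambiguity codes pair R↔Y, M↔K, W↔W, S↔S, B↔V, H↔D, N↔N. Complement (AGTACTDTCKAARTAGCAGACAGGMCCTGWDTAAGBVRMTCGGTWSDVYNAN), then reverse for 5'→3'.

5'-NANYVDSWTGGCTMRVBGAATDWGTCCMGGACAGACGATRAAKCTDTCATGA-3'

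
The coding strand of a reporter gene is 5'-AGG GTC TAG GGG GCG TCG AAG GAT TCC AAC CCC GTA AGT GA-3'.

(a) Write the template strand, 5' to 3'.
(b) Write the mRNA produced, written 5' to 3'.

(a) 5'-TCACTTACGGGGTTGGAATCCTTCGACGCCCCCTAGACCCT-3'
(b) 5'-AGGGUCUAGGGGGCGUCGAAGGAUUCCAACCCCGUAAGUGA-3'

(a) The template strand is the reverse complement of the coding strand: complement TCCCAGATCCCCCGCAGCTTCCTAAGGTTGGGGCATTCACT, then reverse.
(b) mRNA matches the coding strand with T→U.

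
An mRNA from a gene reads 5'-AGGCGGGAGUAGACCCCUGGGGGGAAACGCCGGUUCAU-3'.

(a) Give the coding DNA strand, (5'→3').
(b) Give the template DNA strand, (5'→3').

(a) The coding strand matches the mRNA with U→T.
(b) The template strand is the reverse complement of the coding strand.

(a) 5'-AGGCGGGAGTAGACCCCTGGGGGGAAACGCCGGTTCAT-3'
(b) 5′-ATGAACCGGCGTTTCCCCCCAGGGGTCTACTCCCGCCT-3′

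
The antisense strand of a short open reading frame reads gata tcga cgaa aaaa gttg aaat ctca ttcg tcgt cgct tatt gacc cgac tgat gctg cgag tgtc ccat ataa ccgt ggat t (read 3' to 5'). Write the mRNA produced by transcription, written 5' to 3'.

5'-CUAUAGCUGCUUUUUUCAACUUUAGAGUAAGCAGCAGCGAAUAACUGGGCUGACUACGACGCUCACAGGGUAUAUUGGCACCUAA-3'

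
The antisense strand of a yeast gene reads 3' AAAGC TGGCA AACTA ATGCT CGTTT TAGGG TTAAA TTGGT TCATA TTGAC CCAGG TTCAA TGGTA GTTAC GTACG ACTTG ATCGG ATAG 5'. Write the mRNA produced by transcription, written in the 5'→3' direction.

Reading the template 3'→5' as shown, RNA polymerase pairs each base (A→U, T→A, G↔C) to build mRNA 5'→3' directly.

5′-UUUCGACCGUUUGAUUACGAGCAAAAUCCCAAUUUAACCAAGUAUAACUGGGUCCAAGUUACCAUCAAUGCAUGCUGAACUAGCCUAUC-3′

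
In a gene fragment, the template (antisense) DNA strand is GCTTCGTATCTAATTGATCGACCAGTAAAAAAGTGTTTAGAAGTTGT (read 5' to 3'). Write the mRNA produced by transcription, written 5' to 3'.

The mRNA has the sequence of the coding strand (reverse complement of the template) with T→U. Reverse complement of GCTTCGTATCTAATTGATCGACCAGTAAAAAAGTGTTTAGAAGTTGT is ACAACTTCTAAACACTTTTTTACTGGTCGATCAATTAGATACGAAGC; then T→U.

5'-ACAACUUCUAAACACUUUUUUACUGGUCGAUCAAUUAGAUACGAAGC-3'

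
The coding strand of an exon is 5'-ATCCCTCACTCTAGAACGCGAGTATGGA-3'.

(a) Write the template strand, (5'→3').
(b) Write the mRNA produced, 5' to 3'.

(a) 5'-TCCATACTCGCGTTCTAGAGTGAGGGAT-3'
(b) 5'-AUCCCUCACUCUAGAACGCGAGUAUGGA-3'

(a) The template strand is the reverse complement of the coding strand: complement TAGGGAGTGAGATCTTGCGCTCATACCT, then reverse.
(b) mRNA matches the coding strand with T→U.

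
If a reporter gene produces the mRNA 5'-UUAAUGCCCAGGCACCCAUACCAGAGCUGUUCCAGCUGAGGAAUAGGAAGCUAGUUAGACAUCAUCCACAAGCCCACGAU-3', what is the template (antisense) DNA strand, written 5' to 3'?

Replace U with T to get the coding DNA strand: TTAATGCCCAGGCACCCATACCAGAGCTGTTCCAGCTGAGGAATAGGAAGCTAGTTAGACATCATCCACAAGCCCACGAT. The template strand is its reverse complement (complement AATTACGGGTCCGTGGGTATGGTCTCGACAAGGTCGACTCCTTATCCTTCGATCAATCTGTAGTAGGTGTTCGGGTGCTA, then reverse).

5'-ATCGTGGGCTTGTGGATGATGTCTAACTAGCTTCCTATTCCTCAGCTGGAACAGCTCTGGTATGGGTGCCTGGGCATTAA-3'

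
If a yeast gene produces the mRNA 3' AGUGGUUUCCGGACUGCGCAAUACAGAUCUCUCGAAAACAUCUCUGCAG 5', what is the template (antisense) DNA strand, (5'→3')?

5'-TCACCAAAGGCCTGACGCGTTATGTCTAGAGAGCTTTTGTAGAGACGTC-3'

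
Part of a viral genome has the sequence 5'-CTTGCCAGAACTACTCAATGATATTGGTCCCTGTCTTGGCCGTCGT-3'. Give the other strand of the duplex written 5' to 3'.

5'-ACGACGGCCAAGACAGGGACCAATATCATTGAGTAGTTCTGGCAAG-3'

Pairing A↔T and G↔C gives GAACGGTCTTGATGAGTTACTATAACCAGGGACAGAACCGGCAGCA, running 3'→5'. Reverse for the 5'→3' convention.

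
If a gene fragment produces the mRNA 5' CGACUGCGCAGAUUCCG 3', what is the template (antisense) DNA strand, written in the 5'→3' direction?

5'-CGGAATCTGCGCAGTCG-3'

Replace U with T to get the coding DNA strand: CGACTGCGCAGATTCCG. The template strand is its reverse complement (complement GCTGACGCGTCTAAGGC, then reverse).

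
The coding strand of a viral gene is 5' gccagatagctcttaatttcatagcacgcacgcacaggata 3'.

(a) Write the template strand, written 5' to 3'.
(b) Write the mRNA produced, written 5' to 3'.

(a) 5'-TATCCTGTGCGTGCGTGCTATGAAATTAAGAGCTATCTGGC-3'
(b) 5'-GCCAGAUAGCUCUUAAUUUCAUAGCACGCACGCACAGGAUA-3'

(a) The template strand is the reverse complement of the coding strand: complement CGGTCTATCGAGAATTAAAGTATCGTGCGTGCGTGTCCTAT, then reverse.
(b) mRNA matches the coding strand with T→U.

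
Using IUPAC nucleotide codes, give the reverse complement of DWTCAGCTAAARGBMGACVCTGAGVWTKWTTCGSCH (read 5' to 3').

Standard pairs A↔T, G↔C; ambiguity codes pair R↔Y, M↔K, W↔W, S↔S, B↔V, D↔H. Complement (HWAGTCGATTTYCVKCTGBGACTCBWAMWAAGCSGD), then reverse for 5'→3'.

5'-DGSCGAAWMAWBCTCAGBGTCKVCYTTTAGCTGAWH-3'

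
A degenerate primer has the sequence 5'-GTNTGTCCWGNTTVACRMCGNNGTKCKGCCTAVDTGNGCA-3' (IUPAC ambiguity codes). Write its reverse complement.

Standard pairs A↔T, G↔C; ambiguity codes pair R↔Y, M↔K, W↔W, D↔H, V↔B, N↔N. Complement (CANACAGGWCNAABTGYKGCNNCAMGMCGGATBHACNCGT), then reverse for 5'→3'.

5'-TGCNCAHBTAGGCMGMACNNCGKYGTBAANCWGGACANAC-3'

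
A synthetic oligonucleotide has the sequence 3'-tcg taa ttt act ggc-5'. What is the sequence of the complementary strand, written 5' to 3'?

5′-AGCATTAAATGACCG-3′

The strand is given 3'→5', so its complement runs 5'→3' in the same left-to-right order: pair each base A↔T, G↔C.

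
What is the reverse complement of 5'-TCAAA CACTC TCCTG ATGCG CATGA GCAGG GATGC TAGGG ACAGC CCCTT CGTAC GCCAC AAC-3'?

5'-GTTGTGGCGTACGAAGGGGCTGTCCCTAGCATCCCTGCTCATGCGCATCAGGAGAGTGTTTGA-3'

Complement each base (A↔T, G↔C): AGTTTGTGAGAGGACTACGCGTACTCGTCCCTACGATCCCTGTCGGGGAAGCATGCGGTGTTG. Then reverse.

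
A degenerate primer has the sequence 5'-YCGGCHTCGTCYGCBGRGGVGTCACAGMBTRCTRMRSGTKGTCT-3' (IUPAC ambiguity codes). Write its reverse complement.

5'-AGACMACSYKYAGYAVKCTGTGACBCCYCVGCRGACGADGCCGR-3'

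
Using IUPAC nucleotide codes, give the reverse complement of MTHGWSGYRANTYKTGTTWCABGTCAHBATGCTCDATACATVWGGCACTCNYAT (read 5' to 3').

5'-ATRNGAGTGCCWBATGTATHGAGCATVDTGACVTGWAACAMRANTYRCSWCDAK-3'

Standard pairs A↔T, G↔C; ambiguity codes pair R↔Y, M↔K, W↔W, S↔S, B↔V, D↔H, N↔N. Complement (KADCWSCRYTNARMACAAWGTVCAGTDVTACGAGHTATGTABWCCGTGAGNRTA), then reverse for 5'→3'.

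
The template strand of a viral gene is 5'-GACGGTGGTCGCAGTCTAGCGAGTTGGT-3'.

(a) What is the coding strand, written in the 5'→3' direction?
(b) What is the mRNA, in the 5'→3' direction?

(a) The coding strand is the reverse complement of the template: complement CTGCCACCAGCGTCAGATCGCTCAACCA, then reverse.
(b) mRNA has the coding-strand sequence with T→U.

(a) 5′-ACCAACTCGCTAGACTGCGACCACCGTC-3′
(b) 5'-ACCAACUCGCUAGACUGCGACCACCGUC-3'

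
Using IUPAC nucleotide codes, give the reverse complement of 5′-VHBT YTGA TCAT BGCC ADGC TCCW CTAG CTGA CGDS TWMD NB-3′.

Standard pairs A↔T, G↔C; ambiguity codes pair Y↔R, M↔K, W↔W, S↔S, B↔V, D↔H, N↔N. Complement (BDVARACTAGTAVCGGTHCGAGGWGATCGACTGCHSAWKHNV), then reverse for 5'→3'.

5'-VNHKWASHCGTCAGCTAGWGGAGCHTGGCVATGATCARAVDB-3'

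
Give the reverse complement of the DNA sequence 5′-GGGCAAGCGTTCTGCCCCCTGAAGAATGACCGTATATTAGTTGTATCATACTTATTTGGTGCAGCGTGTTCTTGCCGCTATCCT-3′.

Complement each base (A↔T, G↔C): CCCGTTCGCAAGACGGGGGACTTCTTACTGGCATATAATCAACATAGTATGAATAAACCACGTCGCACAAGAACGGCGATAGGA. Then reverse.

5'-AGGATAGCGGCAAGAACACGCTGCACCAAATAAGTATGATACAACTAATATACGGTCATTCTTCAGGGGGCAGAACGCTTGCCC-3'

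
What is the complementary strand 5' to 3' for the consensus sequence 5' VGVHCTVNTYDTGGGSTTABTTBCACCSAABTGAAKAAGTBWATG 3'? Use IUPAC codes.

Standard pairs A↔T, G↔C; ambiguity codes pair Y↔R, K↔M, W↔W, S↔S, B↔V, D↔H, N↔N. Complement (BCBDGABNARHACCCSAATVAAVGTGGSTTVACTTMTTCAVWTAC), then reverse for 5'→3'.

5'-CATWVACTTMTTCAVTTSGGTGVAAVTAASCCCAHRANBAGDBCB-3'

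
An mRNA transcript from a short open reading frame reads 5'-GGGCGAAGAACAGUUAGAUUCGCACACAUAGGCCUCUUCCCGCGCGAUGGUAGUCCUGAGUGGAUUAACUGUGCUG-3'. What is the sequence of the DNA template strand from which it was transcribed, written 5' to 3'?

5'-CAGCACAGTTAATCCACTCAGGACTACCATCGCGCGGGAAGAGGCCTATGTGTGCGAATCTAACTGTTCTTCGCCC-3'

Replace U with T to get the coding DNA strand: GGGCGAAGAACAGTTAGATTCGCACACATAGGCCTCTTCCCGCGCGATGGTAGTCCTGAGTGGATTAACTGTGCTG. The template strand is its reverse complement (complement CCCGCTTCTTGTCAATCTAAGCGTGTGTATCCGGAGAAGGGCGCGCTACCATCAGGACTCACCTAATTGACACGAC, then reverse).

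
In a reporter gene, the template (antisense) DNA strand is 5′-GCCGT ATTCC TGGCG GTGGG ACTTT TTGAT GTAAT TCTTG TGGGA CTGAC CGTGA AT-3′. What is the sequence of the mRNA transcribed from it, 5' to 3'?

RNA polymerase reads the template 3'→5' and synthesizes mRNA 5'→3' by base-pairing (A→U, T→A, G↔C). The complement of the template is CGGCATAAGGACCGCCACCCTGAAAAACTACATTAAGAACACCCTGACTGGCACTTA; antiparallel, so 5'→3' the coding strand is ATTCACGGTCAGTCCCACAAGAATTACATCAAAAAGTCCCACCGCCAGGAATACGGC. Replace T with U for the mRNA.

5'-AUUCACGGUCAGUCCCACAAGAAUUACAUCAAAAAGUCCCACCGCCAGGAAUACGGC-3'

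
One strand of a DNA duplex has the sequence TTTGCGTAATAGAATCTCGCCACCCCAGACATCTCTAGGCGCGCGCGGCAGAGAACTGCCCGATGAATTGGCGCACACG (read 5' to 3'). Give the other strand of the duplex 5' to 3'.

Pairing A↔T and G↔C gives AAACGCATTATCTTAGAGCGGTGGGGTCTGTAGAGATCCGCGCGCGCCGTCTCTTGACGGGCTACTTAACCGCGTGTGC, running 3'→5'. Reverse for the 5'→3' convention.

5'-CGTGTGCGCCAATTCATCGGGCAGTTCTCTGCCGCGCGCGCCTAGAGATGTCTGGGGTGGCGAGATTCTATTACGCAAA-3'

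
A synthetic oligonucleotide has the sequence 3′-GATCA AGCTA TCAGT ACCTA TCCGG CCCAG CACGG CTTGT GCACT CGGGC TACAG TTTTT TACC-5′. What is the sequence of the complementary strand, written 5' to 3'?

5'-CTAGTTCGATAGTCATGGATAGGCCGGGTCGTGCCGAACACGTGAGCCCGATGTCAAAAAATGG-3'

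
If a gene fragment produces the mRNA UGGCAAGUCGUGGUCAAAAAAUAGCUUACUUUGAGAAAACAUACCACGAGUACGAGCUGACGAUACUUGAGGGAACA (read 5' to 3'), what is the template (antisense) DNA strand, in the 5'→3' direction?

5′-TGTTCCCTCAAGTATCGTCAGCTCGTACTCGTGGTATGTTTTCTCAAAGTAAGCTATTTTTTGACCACGACTTGCCA-3′

Replace U with T to get the coding DNA strand: TGGCAAGTCGTGGTCAAAAAATAGCTTACTTTGAGAAAACATACCACGAGTACGAGCTGACGATACTTGAGGGAACA. The template strand is its reverse complement (complement ACCGTTCAGCACCAGTTTTTTATCGAATGAAACTCTTTTGTATGGTGCTCATGCTCGACTGCTATGAACTCCCTTGT, then reverse).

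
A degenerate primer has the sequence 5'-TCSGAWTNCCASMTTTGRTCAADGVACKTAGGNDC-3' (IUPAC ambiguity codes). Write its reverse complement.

Standard pairs A↔T, G↔C; ambiguity codes pair R↔Y, M↔K, W↔W, S↔S, D↔H, V↔B, N↔N. Complement (AGSCTWANGGTSKAAACYAGTTHCBTGMATCCNHG), then reverse for 5'→3'.

5'-GHNCCTAMGTBCHTTGAYCAAAKSTGGNAWTCSGA-3'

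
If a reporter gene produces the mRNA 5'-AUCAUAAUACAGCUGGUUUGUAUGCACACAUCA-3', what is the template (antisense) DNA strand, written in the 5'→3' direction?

Replace U with T to get the coding DNA strand: ATCATAATACAGCTGGTTTGTATGCACACATCA. The template strand is its reverse complement (complement TAGTATTATGTCGACCAAACATACGTGTGTAGT, then reverse).

5'-TGATGTGTGCATACAAACCAGCTGTATTATGAT-3'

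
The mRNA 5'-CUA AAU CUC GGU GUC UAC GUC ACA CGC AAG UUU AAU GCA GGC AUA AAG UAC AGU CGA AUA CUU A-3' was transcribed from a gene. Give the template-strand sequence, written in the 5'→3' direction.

5'-TAAGTATTCGACTGTACTTTATGCCTGCATTAAACTTGCGTGTGACGTAGACACCGAGATTTAG-3'

Replace U with T to get the coding DNA strand: CTAAATCTCGGTGTCTACGTCACACGCAAGTTTAATGCAGGCATAAAGTACAGTCGAATACTTA. The template strand is its reverse complement (complement GATTTAGAGCCACAGATGCAGTGTGCGTTCAAATTACGTCCGTATTTCATGTCAGCTTATGAAT, then reverse).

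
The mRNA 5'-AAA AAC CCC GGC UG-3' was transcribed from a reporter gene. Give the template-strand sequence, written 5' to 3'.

5'-CAGCCGGGGTTTTT-3'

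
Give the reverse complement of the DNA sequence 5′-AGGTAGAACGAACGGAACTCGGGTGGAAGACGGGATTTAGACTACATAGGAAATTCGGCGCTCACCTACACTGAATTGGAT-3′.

Complement each base (A↔T, G↔C): TCCATCTTGCTTGCCTTGAGCCCACCTTCTGCCCTAAATCTGATGTATCCTTTAAGCCGCGAGTGGATGTGACTTAACCTA. Then reverse.

5'-ATCCAATTCAGTGTAGGTGAGCGCCGAATTTCCTATGTAGTCTAAATCCCGTCTTCCACCCGAGTTCCGTTCGTTCTACCT-3'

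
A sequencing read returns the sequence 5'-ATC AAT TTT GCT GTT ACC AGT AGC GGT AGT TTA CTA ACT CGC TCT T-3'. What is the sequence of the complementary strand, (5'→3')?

Pairing A↔T and G↔C gives TAGTTAAAACGACAATGGTCATCGCCATCAAATGATTGAGCGAGAA, running 3'→5'. Reverse for the 5'→3' convention.

5'-AAGAGCGAGTTAGTAAACTACCGCTACTGGTAACAGCAAAATTGAT-3'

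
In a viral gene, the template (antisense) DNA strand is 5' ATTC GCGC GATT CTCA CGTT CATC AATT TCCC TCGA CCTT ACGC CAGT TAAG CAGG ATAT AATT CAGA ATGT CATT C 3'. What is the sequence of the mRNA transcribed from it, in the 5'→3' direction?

5'-GAAUGACAUUCUGAAUUAUAUCCUGCUUAACUGGCGUAAGGUCGAGGGAAAUUGAUGAACGUGAGAAUCGCGCGAAU-3'

The mRNA has the sequence of the coding strand (reverse complement of the template) with T→U. Reverse complement of ATTCGCGCGATTCTCACGTTCATCAATTTCCCTCGACCTTACGCCAGTTAAGCAGGATATAATTCAGAATGTCATTC is GAATGACATTCTGAATTATATCCTGCTTAACTGGCGTAAGGTCGAGGGAAATTGATGAACGTGAGAATCGCGCGAAT; then T→U.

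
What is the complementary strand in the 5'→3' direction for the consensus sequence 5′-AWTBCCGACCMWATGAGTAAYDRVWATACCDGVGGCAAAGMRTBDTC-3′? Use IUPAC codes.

5'-GAHVAYKCTTTGCCBCHGGTATWBYHRTTACTCATWKGGTCGGVAWT-3'

Standard pairs A↔T, G↔C; ambiguity codes pair R↔Y, M↔K, W↔W, B↔V, D↔H. Complement (TWAVGGCTGGKWTACTCATTRHYBWTATGGHCBCCGTTTCKYAVHAG), then reverse for 5'→3'.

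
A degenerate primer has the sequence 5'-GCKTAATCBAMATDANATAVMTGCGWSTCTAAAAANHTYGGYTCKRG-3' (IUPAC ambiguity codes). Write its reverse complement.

Standard pairs A↔T, G↔C; ambiguity codes pair R↔Y, M↔K, W↔W, S↔S, B↔V, D↔H, N↔N. Complement (CGMATTAGVTKTAHTNTATBKACGCWSAGATTTTTNDARCCRAGMYC), then reverse for 5'→3'.

5′-CYMGARCCRADNTTTTTAGASWCGCAKBTATNTHATKTVGATTAMGC-3′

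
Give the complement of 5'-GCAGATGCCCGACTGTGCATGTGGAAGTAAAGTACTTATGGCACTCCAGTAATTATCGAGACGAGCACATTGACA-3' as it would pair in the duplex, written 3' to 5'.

3′-CGTCTACGGGCTGACACGTACACCTTCATTTCATGAATACCGTGAGGTCATTAATAGCTCTGCTCGTGTAACTGT-5′

Base-pairing A↔T, G↔C gives the complement. The complementary strand is antiparallel, so paired with a 5'→3' strand it runs 3'→5'.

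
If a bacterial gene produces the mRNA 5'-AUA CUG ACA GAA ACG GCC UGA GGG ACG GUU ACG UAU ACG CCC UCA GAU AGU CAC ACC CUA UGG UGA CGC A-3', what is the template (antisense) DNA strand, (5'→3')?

5′-TGCGTCACCATAGGGTGTGACTATCTGAGGGCGTATACGTAACCGTCCCTCAGGCCGTTTCTGTCAGTAT-3′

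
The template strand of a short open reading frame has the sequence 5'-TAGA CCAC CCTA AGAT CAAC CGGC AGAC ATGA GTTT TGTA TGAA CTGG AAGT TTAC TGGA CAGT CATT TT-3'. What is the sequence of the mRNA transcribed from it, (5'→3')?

RNA polymerase reads the template 3'→5' and synthesizes mRNA 5'→3' by base-pairing (A→U, T→A, G↔C). The complement of the template is ATCTGGTGGGATTCTAGTTGGCCGTCTGTACTCAAAACATACTTGACCTTCAAATGACCTGTCAGTAAAA; antiparallel, so 5'→3' the coding strand is AAAATGACTGTCCAGTAAACTTCCAGTTCATACAAAACTCATGTCTGCCGGTTGATCTTAGGGTGGTCTA. Replace T with U for the mRNA.

5'-AAAAUGACUGUCCAGUAAACUUCCAGUUCAUACAAAACUCAUGUCUGCCGGUUGAUCUUAGGGUGGUCUA-3'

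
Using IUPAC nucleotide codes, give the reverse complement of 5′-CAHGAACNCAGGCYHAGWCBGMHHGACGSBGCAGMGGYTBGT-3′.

Standard pairs A↔T, G↔C; ambiguity codes pair Y↔R, M↔K, W↔W, S↔S, B↔V, H↔D, N↔N. Complement (GTDCTTGNGTCCGRDTCWGVCKDDCTGCSVCGTCKCCRAVCA), then reverse for 5'→3'.

5'-ACVARCCKCTGCVSCGTCDDKCVGWCTDRGCCTGNGTTCDTG-3'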